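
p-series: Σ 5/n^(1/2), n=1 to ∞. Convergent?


p-series test: Σ c/n^p converges if p > 1, diverges if p ≤ 1 (constant c > 0 doesn't affect convergence).
p = 1/2
1/2 ≤ 1 → DIVERGES

Diverges (p = 1/2 ≤ 1)


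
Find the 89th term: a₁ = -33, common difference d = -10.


aₙ = a₁ + (n-1)d
= -33 + (89-1)×-10
= -33 - 880
= -913

a_89 = -913


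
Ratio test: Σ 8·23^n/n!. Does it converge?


aₙ = 8·23^n/n!
a_{n+1}/aₙ = 23^(n+1)/(n+1)! × n!/23^n  (constant 8 cancels)
= 23/(n+1)
L = lim(n→∞) 23/(n+1) = 0
L < 1 → series CONVERGES

Converges (ratio test: L = 0 < 1)


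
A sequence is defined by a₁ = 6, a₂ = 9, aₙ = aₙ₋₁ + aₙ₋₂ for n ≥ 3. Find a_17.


Computing iteratively: 6, 9, 15, 24, 39, 63, 102, 165, 267, 432, 699, 1131, ...
a_17 = 12543

a_17 = 12543


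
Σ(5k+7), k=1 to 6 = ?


Σ(5k+7) = 5·Σk + 7·n
= 5·21 + 7·6
= 105 + 42 = 147

Σ = 147


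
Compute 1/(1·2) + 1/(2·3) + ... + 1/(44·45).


1/(k(k+1)) = 1/k - 1/(k+1) (partial fractions)
Telescoping: Σ = 1 - 1/45 = 44/45

Sum = 44/45


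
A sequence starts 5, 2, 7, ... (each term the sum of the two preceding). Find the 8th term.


Computing iteratively: 5, 2, 7, 9, 16, 25, 41, 66
a_8 = 66

a_8 = 66


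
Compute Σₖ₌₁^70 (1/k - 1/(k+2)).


Telescoping with gap 2: two head and two tail terms survive.
= (1 + 1/2) - (1/71 + 1/72)
= 3/2 - 1/71 - 1/72 = 7525/5112

Sum = 7525/5112


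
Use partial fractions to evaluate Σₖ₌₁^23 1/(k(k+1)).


1/(k(k+1)) = 1/k - 1/(k+1) (partial fractions)
Telescoping: Σ = 1 - 1/24 = 23/24

Sum = 23/24


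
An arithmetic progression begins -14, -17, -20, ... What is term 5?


aₙ = a₁ + (n-1)d
= -14 + (5-1)×-3
= -14 - 12
= -26

a_5 = -26


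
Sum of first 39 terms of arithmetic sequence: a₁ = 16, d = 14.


aₙ = 16 + (39-1)×14 = 548
Sₙ = n(a₁+aₙ)/2 = 39×(16+548)/2
= 39×564/2 = 10998

S_39 = 10998


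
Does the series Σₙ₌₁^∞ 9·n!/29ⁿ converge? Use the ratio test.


aₙ = 9·n!/29^n
a_{n+1}/aₙ = (n+1)!/29^(n+1) × 29^n/n!  (constant 9 cancels)
= (n+1)/29
L = lim(n→∞) (n+1)/29 = ∞
L > 1 → series DIVERGES

Diverges (ratio test: L = ∞ > 1)


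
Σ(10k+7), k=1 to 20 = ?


Σ(10k+7) = 10·Σk + 7·n
= 10·210 + 7·20
= 2100 + 140 = 2240

Σ = 2240


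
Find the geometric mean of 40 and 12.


GM = √(40×12) = √480 = 21.9089

GM = 21.9089


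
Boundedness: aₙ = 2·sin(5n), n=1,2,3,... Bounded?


For all n, -1 ≤ sin(5n) ≤ 1, so -2 ≤ 2·sin(5n) ≤ 2
Lower bound: -2, Upper bound: 2
The sequence IS bounded

Bounded (-2 ≤ aₙ ≤ 2)


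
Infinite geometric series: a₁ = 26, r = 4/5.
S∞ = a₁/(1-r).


S∞ = a₁/(1-r) = 26/(1 - 4/5)
= 26/(1/5)
= 130

S∞ = 130


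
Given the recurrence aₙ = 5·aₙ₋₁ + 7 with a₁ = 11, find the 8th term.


Computing step by step:
a_1 = 11
a_2 = 62
a_3 = 317
a_4 = 1592
a_5 = 7967
a_6 = 39842
a_7 = 199217
a_8 = 996092


a_8 = 996092


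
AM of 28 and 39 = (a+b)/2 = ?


AM = (28 + 39)/2 = 67/2 = 33.5

AM = 33.5


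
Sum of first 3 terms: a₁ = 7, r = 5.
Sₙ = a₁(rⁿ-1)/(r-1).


Sₙ = 7×(5^3 - 1)/(5 - 1)
= 7×(125 - 1)/4
= 7×124/4
= 217

S_3 = 217


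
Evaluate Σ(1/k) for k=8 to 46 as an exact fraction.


Σₖ₌8^46 1/k = 1/8 + 1/9 + 1/10 + ... + 1/46
= 17179728443100968869/9419588158802421600
≈ 1.8238

Sum = 17179728443100968869/9419588158802421600 ≈ 1.8238


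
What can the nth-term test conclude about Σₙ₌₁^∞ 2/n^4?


lim(n→∞) 2/n^4 = 0
lim aₙ = 0 → nth-term test is INCONCLUSIVE
(Need other tests; this is actually a convergent p-series with p=4 > 1)

Inconclusive (lim aₙ = 0; need another test)


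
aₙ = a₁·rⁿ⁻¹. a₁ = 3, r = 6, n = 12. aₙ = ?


aₙ = a₁·r^(n-1)
= 3×6^11
= 3×362797056
= 1088391168

a_12 = 1088391168


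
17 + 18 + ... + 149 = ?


Σₖ₌17^149 k = Σₖ₌₁^149 k − Σₖ₌₁^16 k
= 149·150/2 − 16·17/2
= 11175 − 136 = 11039

Σk = 11039


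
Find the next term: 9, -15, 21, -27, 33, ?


Pattern: alternating sign, magnitude arithmetic (d=6)
Terms: 9, -15, 21, -27, 33
Next term = -39

Next term = -39


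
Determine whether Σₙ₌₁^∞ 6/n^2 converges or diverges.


p-series test: Σ c/n^p converges if p > 1, diverges if p ≤ 1 (constant c > 0 doesn't affect convergence).
p = 2
2 > 1 → CONVERGES

Converges (p = 2 > 1)


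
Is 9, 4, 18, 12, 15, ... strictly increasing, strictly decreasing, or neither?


Differences: -5, 14, -6, 3
Difference at position 2 is +14 (> 0) but position 1 is -5 (< 0) — sequence both rises and falls
→ NOT monotonic

Not monotonic


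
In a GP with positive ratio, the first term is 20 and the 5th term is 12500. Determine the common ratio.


r^(n-1) = aₙ/a₁
r^4 = 12500/20 = 625
r = 625^(1/4)
= ±5; taking r > 0 gives r = 5

r = 5


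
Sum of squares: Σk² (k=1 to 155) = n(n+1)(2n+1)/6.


n = 155
n(n+1)(2n+1)/6 = 155×156×311/6
= 7519980/6 = 1253330

Σk² = 1253330


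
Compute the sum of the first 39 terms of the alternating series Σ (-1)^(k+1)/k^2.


S = 1 - 1/4 + 1/9 - 1/16 + 1/25 - 1/36 + 1/49 - 1/64 ± ...
= 0.8228
(Full series converges to +π²/12 ≈ +0.8225)

S_39 = 0.8228


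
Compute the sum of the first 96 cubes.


n(n+1)/2 = 96×97/2 = 4656
Σk³ = 4656² = 21678336

Σk³ = 21678336


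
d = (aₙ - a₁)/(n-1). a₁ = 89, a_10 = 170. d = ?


d = (aₙ - a₁)/(n-1)
= (170 - 89)/(10-1)
= 81/9 = 9

d = 9


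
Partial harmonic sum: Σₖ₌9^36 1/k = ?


Σₖ₌9^36 1/k = 1/9 + 1/10 + 1/11 + ... + 1/36
= 2731856520727/1875370816800
≈ 1.4567

Sum = 2731856520727/1875370816800 ≈ 1.4567


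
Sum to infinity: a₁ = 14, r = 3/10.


S∞ = a₁/(1-r) = 14/(1 - 3/10)
= 14/(7/10)
= 20

S∞ = 20


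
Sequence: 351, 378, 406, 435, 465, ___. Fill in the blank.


Pattern: triangular numbers: n(n+1)/2
Terms: 351, 378, 406, 435, 465
Next term = 496

Next term = 496


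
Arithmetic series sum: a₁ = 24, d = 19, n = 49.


aₙ = 24 + (49-1)×19 = 936
Sₙ = n(a₁+aₙ)/2 = 49×(24+936)/2
= 49×960/2 = 23520

S_49 = 23520


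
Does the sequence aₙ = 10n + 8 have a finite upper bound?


aₙ = 10n + 8 → as n→∞, aₙ→∞
No finite upper bound exists
The sequence is UNBOUNDED

Unbounded (aₙ → ∞ as n → ∞)


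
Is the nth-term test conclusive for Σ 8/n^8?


lim(n→∞) 8/n^8 = 0
lim aₙ = 0 → nth-term test is INCONCLUSIVE
(Need other tests; this is actually a convergent p-series with p=8 > 1)

Inconclusive (lim aₙ = 0; need another test)


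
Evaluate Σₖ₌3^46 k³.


Σₖ₌3^46 k³ = [46·47/2]² − [2·3/2]²
= 1168561 − 9 = 1168552

Σk³ = 1168552


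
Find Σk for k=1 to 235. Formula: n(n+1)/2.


n(n+1)/2 = 235×236/2 = 55460/2 = 27730

Σk = 27730


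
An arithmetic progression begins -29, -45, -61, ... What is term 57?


aₙ = a₁ + (n-1)d
= -29 + (57-1)×-16
= -29 - 896
= -925

a_57 = -925


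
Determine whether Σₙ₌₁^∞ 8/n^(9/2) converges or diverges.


p-series test: Σ c/n^p converges if p > 1, diverges if p ≤ 1 (constant c > 0 doesn't affect convergence).
p = 9/2
9/2 > 1 → CONVERGES

Converges (p = 9/2 > 1)


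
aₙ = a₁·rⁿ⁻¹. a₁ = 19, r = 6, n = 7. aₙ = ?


aₙ = a₁·r^(n-1)
= 19×6^6
= 19×46656
= 886464

a_7 = 886464


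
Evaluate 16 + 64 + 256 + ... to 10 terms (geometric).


Sₙ = 16×(4^10 - 1)/(4 - 1)
= 16×(1048576 - 1)/3
= 16×1048575/3
= 5592400

S_10 = 5592400


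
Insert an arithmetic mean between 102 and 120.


AM = (102 + 120)/2 = 222/2 = 111

AM = 111


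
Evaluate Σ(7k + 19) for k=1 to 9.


Σ(7k+19) = 7·Σk + 19·n
= 7·45 + 19·9
= 315 + 171 = 486

Σ = 486


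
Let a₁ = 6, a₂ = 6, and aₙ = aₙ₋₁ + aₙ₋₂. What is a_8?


Computing iteratively: 6, 6, 12, 18, 30, 48, 78, 126
a_8 = 126

a_8 = 126


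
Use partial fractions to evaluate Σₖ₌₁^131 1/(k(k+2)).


1/(k(k+2)) = (1/2)·(1/k - 1/(k+2)) (partial fractions)
Telescoping: Σ = (1/2)·(1 + 1/2 - 1/132 - 1/133) = 26069/35112

Sum = 26069/35112


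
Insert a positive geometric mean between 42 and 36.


GM = √(42×36) = √1512 = 38.8844

GM = 38.8844


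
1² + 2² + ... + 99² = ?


n = 99
n(n+1)(2n+1)/6 = 99×100×199/6
= 1970100/6 = 328350

Σk² = 328350


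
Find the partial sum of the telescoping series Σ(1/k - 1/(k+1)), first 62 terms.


Telescoping: adjacent terms cancel.
= 1/1 - 1/63
= 1 - 1/63 = 62/63

Sum = 62/63


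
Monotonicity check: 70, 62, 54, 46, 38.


Differences: -8, -8, -8, -8
All differences < 0 → strictly DECREASING

Monotonically decreasing


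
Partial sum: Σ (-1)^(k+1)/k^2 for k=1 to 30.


S = 1 - 1/4 + 1/9 - 1/16 + 1/25 - 1/36 + 1/49 - 1/64 ± ...
= 0.8219
(Full series converges to +π²/12 ≈ +0.8225)

S_30 = 0.8219


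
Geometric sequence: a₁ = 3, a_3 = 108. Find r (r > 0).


r^(n-1) = aₙ/a₁
r^2 = 108/3 = 36
r = 36^(1/2)
= ±6; taking r > 0 gives r = 6

r = 6


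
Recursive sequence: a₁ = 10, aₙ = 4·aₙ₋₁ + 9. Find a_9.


Computing step by step:
a_1 = 10
a_2 = 49
a_3 = 205
a_4 = 829
a_5 = 3325
a_6 = 13309
a_7 = 53245
a_8 = 212989
a_9 = 851965


a_9 = 851965


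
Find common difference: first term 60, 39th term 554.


d = (aₙ - a₁)/(n-1)
= (554 - 60)/(39-1)
= 494/38 = 13

d = 13


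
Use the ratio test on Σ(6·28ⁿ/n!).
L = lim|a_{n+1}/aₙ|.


aₙ = 6·28^n/n!
a_{n+1}/aₙ = 28^(n+1)/(n+1)! × n!/28^n  (constant 6 cancels)
= 28/(n+1)
L = lim(n→∞) 28/(n+1) = 0
L < 1 → series CONVERGES

Converges (ratio test: L = 0 < 1)


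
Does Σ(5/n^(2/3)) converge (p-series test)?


p-series test: Σ c/n^p converges if p > 1, diverges if p ≤ 1 (constant c > 0 doesn't affect convergence).
p = 2/3
2/3 ≤ 1 → DIVERGES

Diverges (p = 2/3 ≤ 1)


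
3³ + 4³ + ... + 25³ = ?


Σₖ₌3^25 k³ = [25·26/2]² − [2·3/2]²
= 105625 − 9 = 105616

Σk³ = 105616


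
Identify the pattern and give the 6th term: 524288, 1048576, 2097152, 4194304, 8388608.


Pattern: powers of 2: 2ⁿ
Terms: 524288, 1048576, 2097152, 4194304, 8388608
Next term = 16777216

Next term = 16777216


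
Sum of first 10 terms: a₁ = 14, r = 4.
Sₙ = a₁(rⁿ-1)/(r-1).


Sₙ = 14×(4^10 - 1)/(4 - 1)
= 14×(1048576 - 1)/3
= 14×1048575/3
= 4893350

S_10 = 4893350


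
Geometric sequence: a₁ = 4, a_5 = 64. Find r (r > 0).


r^(n-1) = aₙ/a₁
r^4 = 64/4 = 16
r = 16^(1/4)
= ±2; taking r > 0 gives r = 2

r = 2


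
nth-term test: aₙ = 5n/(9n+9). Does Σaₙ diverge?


lim(n→∞) 5n/(9n+9) = 5/9 = 5/9  (divide numerator and denominator by n)
lim aₙ = 5/9 ≠ 0 → series DIVERGES

Diverges (lim aₙ = 5/9 ≠ 0)


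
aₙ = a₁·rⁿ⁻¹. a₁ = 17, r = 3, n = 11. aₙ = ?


aₙ = a₁·r^(n-1)
= 17×3^10
= 17×59049
= 1003833

a_11 = 1003833


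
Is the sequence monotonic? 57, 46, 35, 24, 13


Differences: -11, -11, -11, -11
All differences < 0 → strictly DECREASING

Monotonically decreasing


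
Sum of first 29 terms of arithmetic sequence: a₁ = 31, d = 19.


aₙ = 31 + (29-1)×19 = 563
Sₙ = n(a₁+aₙ)/2 = 29×(31+563)/2
= 29×594/2 = 8613

S_29 = 8613


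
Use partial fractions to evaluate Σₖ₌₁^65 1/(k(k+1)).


1/(k(k+1)) = 1/k - 1/(k+1) (partial fractions)
Telescoping: Σ = 1 - 1/66 = 65/66

Sum = 65/66


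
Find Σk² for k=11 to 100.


Σₖ₌11^100 k² = Σₖ₌₁^100 k² − Σₖ₌₁^10 k²
= 100·101·201/6 − 10·11·21/6
= 338350 − 385 = 337965

Σk² = 337965


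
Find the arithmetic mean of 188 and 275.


AM = (188 + 275)/2 = 463/2 = 231.5

AM = 231.5


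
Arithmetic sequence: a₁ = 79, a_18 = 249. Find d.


d = (aₙ - a₁)/(n-1)
= (249 - 79)/(18-1)
= 170/17 = 10

d = 10


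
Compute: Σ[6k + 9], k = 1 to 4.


Σ(6k+9) = 6·Σk + 9·n
= 6·10 + 9·4
= 60 + 36 = 96

Σ = 96


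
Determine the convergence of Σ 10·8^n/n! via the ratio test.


aₙ = 10·8^n/n!
a_{n+1}/aₙ = 8^(n+1)/(n+1)! × n!/8^n  (constant 10 cancels)
= 8/(n+1)
L = lim(n→∞) 8/(n+1) = 0
L < 1 → series CONVERGES

Converges (ratio test: L = 0 < 1)


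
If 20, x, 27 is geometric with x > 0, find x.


GM = √(20×27) = √540 = 23.2379

GM = 23.2379


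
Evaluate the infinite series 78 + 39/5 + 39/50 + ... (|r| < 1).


S∞ = a₁/(1-r) = 78/(1 - 1/10)
= 78/(9/10)
= 260/3

S∞ = 260/3


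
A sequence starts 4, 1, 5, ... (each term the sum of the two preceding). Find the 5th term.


Computing iteratively: 4, 1, 5, 6, 11
a_5 = 11

a_5 = 11


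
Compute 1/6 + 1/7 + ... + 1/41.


Σₖ₌6^41 1/k = 1/6 + 1/7 + 1/8 + ... + 1/41
= 40219449830612693/19914562703599200
≈ 2.0196

Sum = 40219449830612693/19914562703599200 ≈ 2.0196


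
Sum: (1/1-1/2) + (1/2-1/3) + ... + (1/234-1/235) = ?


Telescoping: adjacent terms cancel.
= 1/1 - 1/235
= 1 - 1/235 = 234/235

Sum = 234/235


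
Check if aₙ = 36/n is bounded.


a₁ = 36, a₂ = 36/2, a₃ = 36/3, ...
0 < aₙ ≤ 36 for all n ≥ 1
Lower bound: 0, Upper bound: 36
The sequence IS bounded

Bounded (0 < aₙ ≤ 36)


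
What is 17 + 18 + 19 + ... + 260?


Σₖ₌17^260 k = Σₖ₌₁^260 k − Σₖ₌₁^16 k
= 260·261/2 − 16·17/2
= 33930 − 136 = 33794

Σk = 33794


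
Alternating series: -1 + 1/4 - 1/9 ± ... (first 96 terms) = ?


S = -1 + 1/4 - 1/9 + 1/16 - 1/25 + 1/36 - 1/49 + 1/64 ± ...
= -0.8224
(Full series converges to -π²/12 ≈ -0.8225)

S_96 = -0.8224


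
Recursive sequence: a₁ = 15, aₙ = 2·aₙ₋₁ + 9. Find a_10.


Computing step by step:
a_1 = 15
a_2 = 39
a_3 = 87
a_4 = 183
a_5 = 375
a_6 = 759
a_7 = 1527
a_8 = 3063
a_9 = 6135
a_10 = 12279


a_10 = 12279


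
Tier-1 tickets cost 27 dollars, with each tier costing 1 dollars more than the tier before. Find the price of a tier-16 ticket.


aₙ = a₁ + (n-1)d
= 27 + (16-1)×1
= 27 + 15
= 42

a_16 = 42


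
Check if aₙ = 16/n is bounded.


a₁ = 16, a₂ = 16/2, a₃ = 16/3, ...
0 < aₙ ≤ 16 for all n ≥ 1
Lower bound: 0, Upper bound: 16
The sequence IS bounded

Bounded (0 < aₙ ≤ 16)


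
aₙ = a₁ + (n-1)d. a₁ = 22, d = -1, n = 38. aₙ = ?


aₙ = a₁ + (n-1)d
= 22 + (38-1)×-1
= 22 - 37
= -15

a_38 = -15


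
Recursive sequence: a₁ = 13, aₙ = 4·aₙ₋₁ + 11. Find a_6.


Computing step by step:
a_1 = 13
a_2 = 63
a_3 = 263
a_4 = 1063
a_5 = 4263
a_6 = 17063


a_6 = 17063


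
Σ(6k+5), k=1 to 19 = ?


Σ(6k+5) = 6·Σk + 5·n
= 6·190 + 5·19
= 1140 + 95 = 1235

Σ = 1235


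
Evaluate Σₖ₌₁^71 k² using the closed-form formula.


n = 71
n(n+1)(2n+1)/6 = 71×72×143/6
= 731016/6 = 121836

Σk² = 121836


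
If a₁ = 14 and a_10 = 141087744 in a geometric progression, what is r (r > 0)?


r^(n-1) = aₙ/a₁
r^9 = 141087744/14 = 10077696
r = 10077696^(1/9)
= 6

r = 6


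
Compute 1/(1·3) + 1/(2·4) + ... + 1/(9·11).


1/(k(k+2)) = (1/2)·(1/k - 1/(k+2)) (partial fractions)
Telescoping: Σ = (1/2)·(1 + 1/2 - 1/10 - 1/11) = 36/55

Sum = 36/55


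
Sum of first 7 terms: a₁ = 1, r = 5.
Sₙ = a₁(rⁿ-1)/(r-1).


Sₙ = 1×(5^7 - 1)/(5 - 1)
= 1×(78125 - 1)/4
= 1×78124/4
= 19531

S_7 = 19531


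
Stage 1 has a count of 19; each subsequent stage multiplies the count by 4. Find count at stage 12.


aₙ = a₁·r^(n-1)
= 19×4^11
= 19×4194304
= 79691776

a_12 = 79691776


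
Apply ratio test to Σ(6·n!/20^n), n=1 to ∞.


aₙ = 6·n!/20^n
a_{n+1}/aₙ = (n+1)!/20^(n+1) × 20^n/n!  (constant 6 cancels)
= (n+1)/20
L = lim(n→∞) (n+1)/20 = ∞
L > 1 → series DIVERGES

Diverges (ratio test: L = ∞ > 1)


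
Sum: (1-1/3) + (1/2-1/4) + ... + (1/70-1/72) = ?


Telescoping with gap 2: two head and two tail terms survive.
= (1 + 1/2) - (1/71 + 1/72)
= 3/2 - 1/71 - 1/72 = 7525/5112

Sum = 7525/5112


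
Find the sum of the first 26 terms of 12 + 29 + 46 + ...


aₙ = 12 + (26-1)×17 = 437
Sₙ = n(a₁+aₙ)/2 = 26×(12+437)/2
= 26×449/2 = 5837

S_26 = 5837


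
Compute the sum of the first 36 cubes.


n(n+1)/2 = 36×37/2 = 666
Σk³ = 666² = 443556

Σk³ = 443556


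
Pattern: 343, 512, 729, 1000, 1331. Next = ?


Pattern: perfect cubes: n³
Terms: 343, 512, 729, 1000, 1331
Next term = 1728

Next term = 1728


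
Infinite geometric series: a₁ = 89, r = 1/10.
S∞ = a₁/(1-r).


S∞ = a₁/(1-r) = 89/(1 - 1/10)
= 89/(9/10)
= 890/9

S∞ = 890/9


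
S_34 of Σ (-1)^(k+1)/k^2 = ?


S = 1 - 1/4 + 1/9 - 1/16 + 1/25 - 1/36 + 1/49 - 1/64 ± ...
= 0.822
(Full series converges to +π²/12 ≈ +0.8225)

S_34 = 0.822


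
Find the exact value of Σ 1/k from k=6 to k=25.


Σₖ₌6^25 1/k = 1/6 + 1/7 + 1/8 + ... + 1/25
= 13676707007/8923714800
≈ 1.5326

Sum = 13676707007/8923714800 ≈ 1.5326


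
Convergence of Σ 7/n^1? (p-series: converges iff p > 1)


p-series test: Σ c/n^p converges if p > 1, diverges if p ≤ 1 (constant c > 0 doesn't affect convergence).
p = 1
1 ≤ 1 → DIVERGES

Diverges (p = 1 ≤ 1)


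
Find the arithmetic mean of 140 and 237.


AM = (140 + 237)/2 = 377/2 = 188.5

AM = 188.5


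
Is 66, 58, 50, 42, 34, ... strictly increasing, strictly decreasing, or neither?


Differences: -8, -8, -8, -8
All differences < 0 → strictly DECREASING

Monotonically decreasing


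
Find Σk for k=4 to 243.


Σₖ₌4^243 k = Σₖ₌₁^243 k − Σₖ₌₁^3 k
= 243·244/2 − 3·4/2
= 29646 − 6 = 29640

Σk = 29640


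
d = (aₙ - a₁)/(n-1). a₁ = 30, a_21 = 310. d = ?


d = (aₙ - a₁)/(n-1)
= (310 - 30)/(21-1)
= 280/20 = 14

d = 14


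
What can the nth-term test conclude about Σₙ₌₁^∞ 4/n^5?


lim(n→∞) 4/n^5 = 0
lim aₙ = 0 → nth-term test is INCONCLUSIVE
(Need other tests; this is actually a convergent p-series with p=5 > 1)

Inconclusive (lim aₙ = 0; need another test)


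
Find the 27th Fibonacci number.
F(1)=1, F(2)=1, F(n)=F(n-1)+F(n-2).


Fibonacci sequence: 1, 1, 2, 3, 5, 8, 13, 21, 34, 55, 89, ...
F(27) = 196418

F(27) = 196418


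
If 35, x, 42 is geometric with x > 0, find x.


GM = √(35×42) = √1470 = 38.3406

GM = 38.3406


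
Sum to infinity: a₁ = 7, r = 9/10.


S∞ = a₁/(1-r) = 7/(1 - 9/10)
= 7/(1/10)
= 70

S∞ = 70


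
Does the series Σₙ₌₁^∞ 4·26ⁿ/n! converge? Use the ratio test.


aₙ = 4·26^n/n!
a_{n+1}/aₙ = 26^(n+1)/(n+1)! × n!/26^n  (constant 4 cancels)
= 26/(n+1)
L = lim(n→∞) 26/(n+1) = 0
L < 1 → series CONVERGES

Converges (ratio test: L = 0 < 1)


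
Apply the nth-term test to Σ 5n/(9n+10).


lim(n→∞) 5n/(9n+10) = 5/9 = 5/9  (divide numerator and denominator by n)
lim aₙ = 5/9 ≠ 0 → series DIVERGES

Diverges (lim aₙ = 5/9 ≠ 0)


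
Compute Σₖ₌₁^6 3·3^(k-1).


Sₙ = 3×(3^6 - 1)/(3 - 1)
= 3×(729 - 1)/2
= 3×728/2
= 1092

S_6 = 1092


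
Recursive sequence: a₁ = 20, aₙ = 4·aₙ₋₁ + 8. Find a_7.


Computing step by step:
a_1 = 20
a_2 = 88
a_3 = 360
a_4 = 1448
a_5 = 5800
a_6 = 23208
a_7 = 92840


a_7 = 92840


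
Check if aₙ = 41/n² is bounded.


a₁ = 41, a₂ = 41/4, a₃ = 41/9, ...
0 < aₙ ≤ 41 for all n ≥ 1
The sequence IS bounded

Bounded (0 < aₙ ≤ 41)


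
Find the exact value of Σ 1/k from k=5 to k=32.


Σₖ₌5^32 1/k = 1/5 + 1/6 + 1/7 + ... + 1/32
= 285220390427639/144403552893600
≈ 1.9752

Sum = 285220390427639/144403552893600 ≈ 1.9752


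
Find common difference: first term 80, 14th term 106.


d = (aₙ - a₁)/(n-1)
= (106 - 80)/(14-1)
= 26/13 = 2

d = 2


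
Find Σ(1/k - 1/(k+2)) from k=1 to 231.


Telescoping with gap 2: two head and two tail terms survive.
= (1 + 1/2) - (1/232 + 1/233)
= 3/2 - 1/232 - 1/233 = 80619/54056

Sum = 80619/54056


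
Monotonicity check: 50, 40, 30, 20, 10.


Differences: -10, -10, -10, -10
All differences < 0 → strictly DECREASING

Monotonically decreasing


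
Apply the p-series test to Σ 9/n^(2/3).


p-series test: Σ c/n^p converges if p > 1, diverges if p ≤ 1 (constant c > 0 doesn't affect convergence).
p = 2/3
2/3 ≤ 1 → DIVERGES

Diverges (p = 2/3 ≤ 1)


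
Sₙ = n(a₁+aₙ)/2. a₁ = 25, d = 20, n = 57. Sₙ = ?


aₙ = 25 + (57-1)×20 = 1145
Sₙ = n(a₁+aₙ)/2 = 57×(25+1145)/2
= 57×1170/2 = 33345

S_57 = 33345


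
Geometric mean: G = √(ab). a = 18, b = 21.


GM = √(18×21) = √378 = 19.4422

GM = 19.4422


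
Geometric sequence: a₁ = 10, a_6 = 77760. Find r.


r^(n-1) = aₙ/a₁
r^5 = 77760/10 = 7776
r = 7776^(1/5)
= 6

r = 6


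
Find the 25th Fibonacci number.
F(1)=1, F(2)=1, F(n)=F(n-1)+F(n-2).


Fibonacci sequence: 1, 1, 2, 3, 5, 8, 13, 21, 34, 55, 89, ...
F(25) = 75025

F(25) = 75025


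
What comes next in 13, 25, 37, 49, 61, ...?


Pattern: arithmetic (d=12)
Terms: 13, 25, 37, 49, 61
Next term = 73

Next term = 73


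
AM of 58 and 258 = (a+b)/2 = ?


AM = (58 + 258)/2 = 316/2 = 158

AM = 158


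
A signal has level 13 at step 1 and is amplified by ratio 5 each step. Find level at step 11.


aₙ = a₁·r^(n-1)
= 13×5^10
= 13×9765625
= 126953125

a_11 = 126953125


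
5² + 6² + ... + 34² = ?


Σₖ₌5^34 k² = Σₖ₌₁^34 k² − Σₖ₌₁^4 k²
= 34·35·69/6 − 4·5·9/6
= 13685 − 30 = 13655

Σk² = 13655


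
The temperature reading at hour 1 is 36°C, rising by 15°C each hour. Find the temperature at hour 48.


aₙ = a₁ + (n-1)d
= 36 + (48-1)×15
= 36 + 705
= 741

a_48 = 741


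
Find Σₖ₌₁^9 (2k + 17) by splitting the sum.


Σ(2k+17) = 2·Σk + 17·n
= 2·45 + 17·9
= 90 + 153 = 243

Σ = 243


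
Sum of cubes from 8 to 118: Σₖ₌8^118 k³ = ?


Σₖ₌8^118 k³ = [118·119/2]² − [7·8/2]²
= 49294441 − 784 = 49293657

Σk³ = 49293657


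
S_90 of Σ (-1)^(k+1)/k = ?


S = 1 - 1/2 + 1/3 - 1/4 + 1/5 - 1/6 + 1/7 - 1/8 ± ...
= 0.6876
(Full series converges to +ln(2) ≈ +0.6931)

S_90 = 0.6876


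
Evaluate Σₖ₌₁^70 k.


n(n+1)/2 = 70×71/2 = 4970/2 = 2485

Σk = 2485


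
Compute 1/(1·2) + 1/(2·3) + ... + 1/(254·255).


1/(k(k+1)) = 1/k - 1/(k+1) (partial fractions)
Telescoping: Σ = 1 - 1/255 = 254/255

Sum = 254/255


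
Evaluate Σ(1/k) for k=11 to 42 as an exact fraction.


Σₖ₌11^42 1/k = 1/11 + 1/12 + 1/13 + ... + 1/42
= 27836068974842873/19914562703599200
≈ 1.3978

Sum = 27836068974842873/19914562703599200 ≈ 1.3978


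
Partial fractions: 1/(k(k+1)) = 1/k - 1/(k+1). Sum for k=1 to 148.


1/(k(k+1)) = 1/k - 1/(k+1) (partial fractions)
Telescoping: Σ = 1 - 1/149 = 148/149

Sum = 148/149


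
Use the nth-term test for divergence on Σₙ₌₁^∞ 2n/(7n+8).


lim(n→∞) 2n/(7n+8) = 2/7 = 2/7  (divide numerator and denominator by n)
lim aₙ = 2/7 ≠ 0 → series DIVERGES

Diverges (lim aₙ = 2/7 ≠ 0)


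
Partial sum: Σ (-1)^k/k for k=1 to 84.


S = -1 + 1/2 - 1/3 + 1/4 - 1/5 + 1/6 - 1/7 + 1/8 ± ...
= -0.6872
(Full series converges to -ln(2) ≈ -0.6931)

S_84 = -0.6872


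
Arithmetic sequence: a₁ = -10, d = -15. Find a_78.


aₙ = a₁ + (n-1)d
= -10 + (78-1)×-15
= -10 - 1155
= -1165

a_78 = -1165


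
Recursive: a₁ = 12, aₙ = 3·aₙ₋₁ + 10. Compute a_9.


Computing step by step:
a_1 = 12
a_2 = 46
a_3 = 148
a_4 = 454
a_5 = 1372
a_6 = 4126
a_7 = 12388
a_8 = 37174
a_9 = 111532


a_9 = 111532


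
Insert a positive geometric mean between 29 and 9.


GM = √(29×9) = √261 = 16.1555

GM = 16.1555


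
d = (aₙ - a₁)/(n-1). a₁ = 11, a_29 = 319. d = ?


d = (aₙ - a₁)/(n-1)
= (319 - 11)/(29-1)
= 308/28 = 11

d = 11


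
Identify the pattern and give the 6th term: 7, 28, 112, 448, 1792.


Pattern: geometric (r=4)
Terms: 7, 28, 112, 448, 1792
Next term = 7168

Next term = 7168


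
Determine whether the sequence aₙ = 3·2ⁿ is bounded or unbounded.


aₙ = 3·2ⁿ → as n→∞, aₙ→∞ (since base 2 > 1)
No finite upper bound exists
The sequence is UNBOUNDED

Unbounded (aₙ → ∞ as n → ∞)


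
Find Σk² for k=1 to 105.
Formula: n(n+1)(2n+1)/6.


n = 105
n(n+1)(2n+1)/6 = 105×106×211/6
= 2348430/6 = 391405

Σk² = 391405


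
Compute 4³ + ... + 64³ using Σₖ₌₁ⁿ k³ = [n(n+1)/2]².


Σₖ₌4^64 k³ = [64·65/2]² − [3·4/2]²
= 4326400 − 36 = 4326364

Σk³ = 4326364


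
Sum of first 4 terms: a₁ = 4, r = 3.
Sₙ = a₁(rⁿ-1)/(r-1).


Sₙ = 4×(3^4 - 1)/(3 - 1)
= 4×(81 - 1)/2
= 4×80/2
= 160

S_4 = 160


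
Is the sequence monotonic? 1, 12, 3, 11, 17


Differences: 11, -9, 8, 6
Difference at position 1 is +11 (> 0) but position 2 is -9 (< 0) — sequence both rises and falls
→ NOT monotonic

Not monotonic


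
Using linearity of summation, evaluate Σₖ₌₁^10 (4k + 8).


Σ(4k+8) = 4·Σk + 8·n
= 4·55 + 8·10
= 220 + 80 = 300

Σ = 300


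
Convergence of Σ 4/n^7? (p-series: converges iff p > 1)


p-series test: Σ c/n^p converges if p > 1, diverges if p ≤ 1 (constant c > 0 doesn't affect convergence).
p = 7
7 > 1 → CONVERGES

Converges (p = 7 > 1)


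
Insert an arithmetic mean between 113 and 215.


AM = (113 + 215)/2 = 328/2 = 164

AM = 164


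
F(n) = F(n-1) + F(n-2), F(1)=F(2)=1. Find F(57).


Fibonacci sequence: 1, 1, 2, 3, 5, 8, 13, 21, 34, 55, 89, ...
F(57) = 365435296162

F(57) = 365435296162


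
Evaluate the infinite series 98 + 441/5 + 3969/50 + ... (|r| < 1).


S∞ = a₁/(1-r) = 98/(1 - 9/10)
= 98/(1/10)
= 980

S∞ = 980


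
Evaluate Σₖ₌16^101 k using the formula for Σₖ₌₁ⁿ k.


Σₖ₌16^101 k = Σₖ₌₁^101 k − Σₖ₌₁^15 k
= 101·102/2 − 15·16/2
= 5151 − 120 = 5031

Σk = 5031


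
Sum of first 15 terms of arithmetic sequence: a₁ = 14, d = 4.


aₙ = 14 + (15-1)×4 = 70
Sₙ = n(a₁+aₙ)/2 = 15×(14+70)/2
= 15×84/2 = 630

S_15 = 630


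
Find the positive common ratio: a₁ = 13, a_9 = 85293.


r^(n-1) = aₙ/a₁
r^8 = 85293/13 = 6561
r = 6561^(1/8)
= ±3; taking r > 0 gives r = 3

r = 3


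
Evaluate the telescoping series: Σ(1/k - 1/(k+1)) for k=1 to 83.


Telescoping: adjacent terms cancel.
= 1/1 - 1/84
= 1 - 1/84 = 83/84

Sum = 83/84


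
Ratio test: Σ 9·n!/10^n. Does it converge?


aₙ = 9·n!/10^n
a_{n+1}/aₙ = (n+1)!/10^(n+1) × 10^n/n!  (constant 9 cancels)
= (n+1)/10
L = lim(n→∞) (n+1)/10 = ∞
L > 1 → series DIVERGES

Diverges (ratio test: L = ∞ > 1)


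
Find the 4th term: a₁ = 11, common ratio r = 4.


aₙ = a₁·r^(n-1)
= 11×4^3
= 11×64
= 704

a_4 = 704


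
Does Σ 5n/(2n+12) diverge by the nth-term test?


lim(n→∞) 5n/(2n+12) = 5/2 = 5/2  (divide numerator and denominator by n)
lim aₙ = 5/2 ≠ 0 → series DIVERGES

Diverges (lim aₙ = 5/2 ≠ 0)


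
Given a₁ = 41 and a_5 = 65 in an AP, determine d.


d = (aₙ - a₁)/(n-1)
= (65 - 41)/(5-1)
= 24/4 = 6

d = 6


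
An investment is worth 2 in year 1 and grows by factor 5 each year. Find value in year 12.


aₙ = a₁·r^(n-1)
= 2×5^11
= 2×48828125
= 97656250

a_12 = 97656250


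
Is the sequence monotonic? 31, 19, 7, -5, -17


Differences: -12, -12, -12, -12
All differences < 0 → strictly DECREASING

Monotonically decreasing


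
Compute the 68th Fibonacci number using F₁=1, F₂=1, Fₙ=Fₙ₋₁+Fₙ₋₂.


Fibonacci sequence: 1, 1, 2, 3, 5, 8, 13, 21, 34, 55, 89, ...
F(68) = 72723460248141

F(68) = 72723460248141


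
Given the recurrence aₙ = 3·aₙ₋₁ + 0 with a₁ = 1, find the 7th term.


Computing step by step:
a_1 = 1
a_2 = 3
a_3 = 9
a_4 = 27
a_5 = 81
a_6 = 243
a_7 = 729


a_7 = 729


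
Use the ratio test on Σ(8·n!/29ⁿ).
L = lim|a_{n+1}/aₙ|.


aₙ = 8·n!/29^n
a_{n+1}/aₙ = (n+1)!/29^(n+1) × 29^n/n!  (constant 8 cancels)
= (n+1)/29
L = lim(n→∞) (n+1)/29 = ∞
L > 1 → series DIVERGES

Diverges (ratio test: L = ∞ > 1)


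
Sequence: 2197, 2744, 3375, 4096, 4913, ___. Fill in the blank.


Pattern: perfect cubes: n³
Terms: 2197, 2744, 3375, 4096, 4913
Next term = 5832

Next term = 5832


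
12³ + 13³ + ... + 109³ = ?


Σₖ₌12^109 k³ = [109·110/2]² − [11·12/2]²
= 35940025 − 4356 = 35935669

Σk³ = 35935669


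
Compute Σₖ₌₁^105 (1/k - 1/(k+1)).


Telescoping: adjacent terms cancel.
= 1/1 - 1/106
= 1 - 1/106 = 105/106

Sum = 105/106


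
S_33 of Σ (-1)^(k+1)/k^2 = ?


S = 1 - 1/4 + 1/9 - 1/16 + 1/25 - 1/36 + 1/49 - 1/64 ± ...
= 0.8229
(Full series converges to +π²/12 ≈ +0.8225)

S_33 = 0.8229


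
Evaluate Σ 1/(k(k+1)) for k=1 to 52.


1/(k(k+1)) = 1/k - 1/(k+1) (partial fractions)
Telescoping: Σ = 1 - 1/53 = 52/53

Sum = 52/53


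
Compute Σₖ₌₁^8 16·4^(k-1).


Sₙ = 16×(4^8 - 1)/(4 - 1)
= 16×(65536 - 1)/3
= 16×65535/3
= 349520

S_8 = 349520


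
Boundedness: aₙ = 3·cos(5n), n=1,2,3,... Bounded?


For all n, -1 ≤ cos(5n) ≤ 1, so -3 ≤ 3·cos(5n) ≤ 3
Lower bound: -3, Upper bound: 3
The sequence IS bounded

Bounded (-3 ≤ aₙ ≤ 3)


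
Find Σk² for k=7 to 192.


Σₖ₌7^192 k² = Σₖ₌₁^192 k² − Σₖ₌₁^6 k²
= 192·193·385/6 − 6·7·13/6
= 2377760 − 91 = 2377669

Σk² = 2377669


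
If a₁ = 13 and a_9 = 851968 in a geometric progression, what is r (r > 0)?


r^(n-1) = aₙ/a₁
r^8 = 851968/13 = 65536
r = 65536^(1/8)
= ±4; taking r > 0 gives r = 4

r = 4


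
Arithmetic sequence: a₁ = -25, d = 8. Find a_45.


aₙ = a₁ + (n-1)d
= -25 + (45-1)×8
= -25 + 352
= 327

a_45 = 327


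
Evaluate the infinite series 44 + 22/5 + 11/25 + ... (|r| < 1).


S∞ = a₁/(1-r) = 44/(1 - 1/10)
= 44/(9/10)
= 440/9

S∞ = 440/9


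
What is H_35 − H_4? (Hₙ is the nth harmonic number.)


Σₖ₌5^35 1/k = 1/5 + 1/6 + 1/7 + ... + 1/35
= 27088112253109/13127595717600
≈ 2.0634

Sum = 27088112253109/13127595717600 ≈ 2.0634


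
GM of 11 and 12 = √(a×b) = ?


GM = √(11×12) = √132 = 11.4891

GM = 11.4891


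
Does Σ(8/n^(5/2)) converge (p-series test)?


p-series test: Σ c/n^p converges if p > 1, diverges if p ≤ 1 (constant c > 0 doesn't affect convergence).
p = 5/2
5/2 > 1 → CONVERGES

Converges (p = 5/2 > 1)


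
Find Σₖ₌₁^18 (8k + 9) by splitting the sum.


Σ(8k+9) = 8·Σk + 9·n
= 8·171 + 9·18
= 1368 + 162 = 1530

Σ = 1530


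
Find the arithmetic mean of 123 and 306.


AM = (123 + 306)/2 = 429/2 = 214.5

AM = 214.5


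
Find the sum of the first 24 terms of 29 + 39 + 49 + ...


aₙ = 29 + (24-1)×10 = 259
Sₙ = n(a₁+aₙ)/2 = 24×(29+259)/2
= 24×288/2 = 3456

S_24 = 3456


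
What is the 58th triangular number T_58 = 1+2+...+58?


n(n+1)/2 = 58×59/2 = 3422/2 = 1711

Σk = 1711


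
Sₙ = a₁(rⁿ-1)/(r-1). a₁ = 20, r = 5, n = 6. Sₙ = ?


Sₙ = 20×(5^6 - 1)/(5 - 1)
= 20×(15625 - 1)/4
= 20×15624/4
= 78120

S_6 = 78120


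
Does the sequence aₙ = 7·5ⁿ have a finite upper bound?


aₙ = 7·5ⁿ → as n→∞, aₙ→∞ (since base 5 > 1)
No finite upper bound exists
The sequence is UNBOUNDED

Unbounded (aₙ → ∞ as n → ∞)


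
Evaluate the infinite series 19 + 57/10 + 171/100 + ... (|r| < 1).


S∞ = a₁/(1-r) = 19/(1 - 3/10)
= 19/(7/10)
= 190/7

S∞ = 190/7


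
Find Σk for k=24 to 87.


Σₖ₌24^87 k = Σₖ₌₁^87 k − Σₖ₌₁^23 k
= 87·88/2 − 23·24/2
= 3828 − 276 = 3552

Σk = 3552


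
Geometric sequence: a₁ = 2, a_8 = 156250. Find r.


r^(n-1) = aₙ/a₁
r^7 = 156250/2 = 78125
r = 78125^(1/7)
= 5

r = 5


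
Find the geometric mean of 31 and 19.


GM = √(31×19) = √589 = 24.2693

GM = 24.2693


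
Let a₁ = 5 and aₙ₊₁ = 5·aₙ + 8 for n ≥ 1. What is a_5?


Computing step by step:
a_1 = 5
a_2 = 33
a_3 = 173
a_4 = 873
a_5 = 4373


a_5 = 4373


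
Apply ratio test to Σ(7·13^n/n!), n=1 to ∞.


aₙ = 7·13^n/n!
a_{n+1}/aₙ = 13^(n+1)/(n+1)! × n!/13^n  (constant 7 cancels)
= 13/(n+1)
L = lim(n→∞) 13/(n+1) = 0
L < 1 → series CONVERGES

Converges (ratio test: L = 0 < 1)


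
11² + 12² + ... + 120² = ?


Σₖ₌11^120 k² = Σₖ₌₁^120 k² − Σₖ₌₁^10 k²
= 120·121·241/6 − 10·11·21/6
= 583220 − 385 = 582835

Σk² = 582835


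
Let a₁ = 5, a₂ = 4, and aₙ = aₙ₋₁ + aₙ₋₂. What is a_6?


Computing iteratively: 5, 4, 9, 13, 22, 35
a_6 = 35

a_6 = 35


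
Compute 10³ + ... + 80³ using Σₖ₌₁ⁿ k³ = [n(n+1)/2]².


Σₖ₌10^80 k³ = [80·81/2]² − [9·10/2]²
= 10497600 − 2025 = 10495575

Σk³ = 10495575


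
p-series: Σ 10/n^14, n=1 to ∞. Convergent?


p-series test: Σ c/n^p converges if p > 1, diverges if p ≤ 1 (constant c > 0 doesn't affect convergence).
p = 14
14 > 1 → CONVERGES

Converges (p = 14 > 1)


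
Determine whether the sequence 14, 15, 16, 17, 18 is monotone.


Differences: 1, 1, 1, 1
All differences > 0 → strictly INCREASING

Monotonically increasing


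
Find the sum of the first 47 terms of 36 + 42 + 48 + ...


aₙ = 36 + (47-1)×6 = 312
Sₙ = n(a₁+aₙ)/2 = 47×(36+312)/2
= 47×348/2 = 8178

S_47 = 8178


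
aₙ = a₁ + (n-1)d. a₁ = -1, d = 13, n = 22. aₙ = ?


aₙ = a₁ + (n-1)d
= -1 + (22-1)×13
= -1 + 273
= 272

a_22 = 272


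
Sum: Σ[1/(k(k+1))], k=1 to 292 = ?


1/(k(k+1)) = 1/k - 1/(k+1) (partial fractions)
Telescoping: Σ = 1 - 1/293 = 292/293

Sum = 292/293


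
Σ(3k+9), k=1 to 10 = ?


Σ(3k+9) = 3·Σk + 9·n
= 3·55 + 9·10
= 165 + 90 = 255

Σ = 255


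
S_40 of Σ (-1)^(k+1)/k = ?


S = 1 - 1/2 + 1/3 - 1/4 + 1/5 - 1/6 + 1/7 - 1/8 ± ...
= 0.6808
(Full series converges to +ln(2) ≈ +0.6931)

S_40 = 0.6808


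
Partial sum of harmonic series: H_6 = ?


H_6 = 1/1 + 1/2 + 1/3 + 1/4 + 1/5 + 1/6
= 49/20
≈ 2.45

H_6 = 49/20 ≈ 2.45


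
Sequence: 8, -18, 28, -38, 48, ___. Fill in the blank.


Pattern: alternating sign, magnitude arithmetic (d=10)
Terms: 8, -18, 28, -38, 48
Next term = -58

Next term = -58


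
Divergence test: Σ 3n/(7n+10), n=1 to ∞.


lim(n→∞) 3n/(7n+10) = 3/7 = 3/7  (divide numerator and denominator by n)
lim aₙ = 3/7 ≠ 0 → series DIVERGES

Diverges (lim aₙ = 3/7 ≠ 0)


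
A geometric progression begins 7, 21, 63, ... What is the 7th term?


aₙ = a₁·r^(n-1)
= 7×3^6
= 7×729
= 5103

a_7 = 5103


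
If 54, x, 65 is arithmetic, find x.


AM = (54 + 65)/2 = 119/2 = 59.5

AM = 59.5


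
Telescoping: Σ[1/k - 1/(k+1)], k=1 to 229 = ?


Telescoping: adjacent terms cancel.
= 1/1 - 1/230
= 1 - 1/230 = 229/230

Sum = 229/230


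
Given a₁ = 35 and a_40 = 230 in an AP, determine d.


d = (aₙ - a₁)/(n-1)
= (230 - 35)/(40-1)
= 195/39 = 5

d = 5


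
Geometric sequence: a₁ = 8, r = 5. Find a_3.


aₙ = a₁·r^(n-1)
= 8×5^2
= 8×25
= 200

a_3 = 200


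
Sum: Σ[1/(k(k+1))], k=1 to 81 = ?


1/(k(k+1)) = 1/k - 1/(k+1) (partial fractions)
Telescoping: Σ = 1 - 1/82 = 81/82

Sum = 81/82


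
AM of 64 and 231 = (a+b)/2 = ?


AM = (64 + 231)/2 = 295/2 = 147.5

AM = 147.5


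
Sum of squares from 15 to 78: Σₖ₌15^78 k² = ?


Σₖ₌15^78 k² = Σₖ₌₁^78 k² − Σₖ₌₁^14 k²
= 78·79·157/6 − 14·15·29/6
= 161239 − 1015 = 160224

Σk² = 160224


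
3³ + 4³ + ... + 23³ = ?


Σₖ₌3^23 k³ = [23·24/2]² − [2·3/2]²
= 76176 − 9 = 76167

Σk³ = 76167


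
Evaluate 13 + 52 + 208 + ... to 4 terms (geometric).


Sₙ = 13×(4^4 - 1)/(4 - 1)
= 13×(256 - 1)/3
= 13×255/3
= 1105

S_4 = 1105


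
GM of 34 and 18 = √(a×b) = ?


GM = √(34×18) = √612 = 24.7386

GM = 24.7386


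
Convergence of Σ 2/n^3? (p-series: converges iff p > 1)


p-series test: Σ c/n^p converges if p > 1, diverges if p ≤ 1 (constant c > 0 doesn't affect convergence).
p = 3
3 > 1 → CONVERGES

Converges (p = 3 > 1)


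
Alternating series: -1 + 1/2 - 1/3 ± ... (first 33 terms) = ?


S = -1 + 1/2 - 1/3 + 1/4 - 1/5 + 1/6 - 1/7 + 1/8 ± ...
= -0.7081
(Full series converges to -ln(2) ≈ -0.6931)

S_33 = -0.7081


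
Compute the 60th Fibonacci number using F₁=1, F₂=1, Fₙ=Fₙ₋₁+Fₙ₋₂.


Fibonacci sequence: 1, 1, 2, 3, 5, 8, 13, 21, 34, 55, 89, ...
F(60) = 1548008755920

F(60) = 1548008755920


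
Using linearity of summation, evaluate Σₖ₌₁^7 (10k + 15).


Σ(10k+15) = 10·Σk + 15·n
= 10·28 + 15·7
= 280 + 105 = 385

Σ = 385


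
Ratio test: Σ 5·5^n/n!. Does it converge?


aₙ = 5·5^n/n!
a_{n+1}/aₙ = 5^(n+1)/(n+1)! × n!/5^n  (constant 5 cancels)
= 5/(n+1)
L = lim(n→∞) 5/(n+1) = 0
L < 1 → series CONVERGES

Converges (ratio test: L = 0 < 1)


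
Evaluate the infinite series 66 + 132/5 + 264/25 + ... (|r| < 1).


S∞ = a₁/(1-r) = 66/(1 - 2/5)
= 66/(3/5)
= 110

S∞ = 110


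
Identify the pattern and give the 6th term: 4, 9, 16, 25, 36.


Pattern: perfect squares: n²
Terms: 4, 9, 16, 25, 36
Next term = 49

Next term = 49


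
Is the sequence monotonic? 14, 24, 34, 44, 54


Differences: 10, 10, 10, 10
All differences > 0 → strictly INCREASING

Monotonically increasing


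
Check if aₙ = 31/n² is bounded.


a₁ = 31, a₂ = 31/4, a₃ = 31/9, ...
0 < aₙ ≤ 31 for all n ≥ 1
The sequence IS bounded

Bounded (0 < aₙ ≤ 31)


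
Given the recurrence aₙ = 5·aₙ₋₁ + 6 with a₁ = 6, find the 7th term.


Computing step by step:
a_1 = 6
a_2 = 36
a_3 = 186
a_4 = 936
a_5 = 4686
a_6 = 23436
a_7 = 117186


a_7 = 117186


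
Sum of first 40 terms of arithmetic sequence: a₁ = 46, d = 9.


aₙ = 46 + (40-1)×9 = 397
Sₙ = n(a₁+aₙ)/2 = 40×(46+397)/2
= 40×443/2 = 8860

S_40 = 8860


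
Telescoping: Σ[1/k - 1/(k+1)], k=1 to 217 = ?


Telescoping: adjacent terms cancel.
= 1/1 - 1/218
= 1 - 1/218 = 217/218

Sum = 217/218


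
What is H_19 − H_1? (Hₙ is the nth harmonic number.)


Σₖ₌2^19 1/k = 1/2 + 1/3 + 1/4 + ... + 1/19
= 197698279/77597520
≈ 2.5477

Sum = 197698279/77597520 ≈ 2.5477


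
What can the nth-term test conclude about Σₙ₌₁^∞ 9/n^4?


lim(n→∞) 9/n^4 = 0
lim aₙ = 0 → nth-term test is INCONCLUSIVE
(Need other tests; this is actually a convergent p-series with p=4 > 1)

Inconclusive (lim aₙ = 0; need another test)


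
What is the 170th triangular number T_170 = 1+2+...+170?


n(n+1)/2 = 170×171/2 = 29070/2 = 14535

Σk = 14535


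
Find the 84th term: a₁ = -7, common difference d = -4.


aₙ = a₁ + (n-1)d
= -7 + (84-1)×-4
= -7 - 332
= -339

a_84 = -339


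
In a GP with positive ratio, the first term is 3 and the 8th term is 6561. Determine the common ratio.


r^(n-1) = aₙ/a₁
r^7 = 6561/3 = 2187
r = 2187^(1/7)
= 3

r = 3


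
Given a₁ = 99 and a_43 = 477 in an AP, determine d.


d = (aₙ - a₁)/(n-1)
= (477 - 99)/(43-1)
= 378/42 = 9

d = 9


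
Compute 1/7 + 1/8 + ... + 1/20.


Σₖ₌7^20 1/k = 1/7 + 1/8 + 1/9 + ... + 1/20
= 89061751/77597520
≈ 1.1477

Sum = 89061751/77597520 ≈ 1.1477


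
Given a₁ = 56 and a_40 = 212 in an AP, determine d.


d = (aₙ - a₁)/(n-1)
= (212 - 56)/(40-1)
= 156/39 = 4

d = 4


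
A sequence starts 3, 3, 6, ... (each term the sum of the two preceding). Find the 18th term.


Computing iteratively: 3, 3, 6, 9, 15, 24, 39, 63, 102, 165, 267, 432, ...
a_18 = 7752

a_18 = 7752
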